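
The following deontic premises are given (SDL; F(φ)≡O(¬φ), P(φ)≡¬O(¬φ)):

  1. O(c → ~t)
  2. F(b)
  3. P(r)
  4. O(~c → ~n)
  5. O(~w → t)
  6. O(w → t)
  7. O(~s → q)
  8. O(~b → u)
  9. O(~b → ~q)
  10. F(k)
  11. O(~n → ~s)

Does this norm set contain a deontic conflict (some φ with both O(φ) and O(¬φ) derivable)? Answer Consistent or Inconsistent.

Inconsistent

Premises 5 and 6 cover both cases: O(~w → t) and O(w → t). Since ~w ∨ w is a tautology, O(t) follows.
Premise 1, O(c → ~t), contraposes to O(t → ~c); with O(t) we get O(~c).
Premise 4 is O(~c → ~n); since O(~c), deontic closure gives O(~n).
Premise 11 is O(~n → ~s); since O(~n), deontic closure gives O(~s).
From O(~s) and premise 7, O(~s → q), we obtain O(q).
Premise 9 is O(~b → ~q); contrapositively O(q → b). Since O(q) holds, K gives O(b).
However, F(b) at premise 2 amounts to O(~b).
We now have both O(b) and O(~b) — b is simultaneously obligatory and forbidden, violating the D-axiom.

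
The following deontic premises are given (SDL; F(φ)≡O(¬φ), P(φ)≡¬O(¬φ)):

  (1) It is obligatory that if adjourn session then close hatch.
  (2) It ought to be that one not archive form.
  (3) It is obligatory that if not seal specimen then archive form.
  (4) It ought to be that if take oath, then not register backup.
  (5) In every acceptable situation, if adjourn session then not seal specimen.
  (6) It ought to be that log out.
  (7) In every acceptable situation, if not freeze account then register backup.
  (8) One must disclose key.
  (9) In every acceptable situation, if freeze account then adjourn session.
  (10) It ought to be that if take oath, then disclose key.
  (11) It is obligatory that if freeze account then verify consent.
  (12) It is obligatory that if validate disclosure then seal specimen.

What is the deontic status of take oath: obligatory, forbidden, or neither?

Forbidden

Premise 2 states O(¬archive_form) outright.
The contrapositive of premise 3 (O(¬seal_specimen → archive_form)) is O(¬archive_form → seal_specimen), and O(¬archive_form) is already established, so O(seal_specimen).
The contrapositive of premise 5 (O(adjourn_session → ¬seal_specimen)) is O(seal_specimen → ¬adjourn_session), and O(seal_specimen) is already established, so O(¬adjourn_session).
The contrapositive of premise 9 (O(freeze_account → adjourn_session)) is O(¬adjourn_session → ¬freeze_account), and O(¬adjourn_session) is already established, so O(¬freeze_account).
Applying K to premise 7 (O(¬freeze_account → register_backup)) and O(¬freeze_account) yields O(register_backup).
Premise 4, O(take_oath → ¬register_backup), contraposes to O(register_backup → ¬take_oath); with O(register_backup) we get O(¬take_oath).
Premises 1, 6, 8, 10, 11, 12 do not contribute to this derivation.
Thus O(¬take_oath), which is F(take_oath): take_oath is forbidden.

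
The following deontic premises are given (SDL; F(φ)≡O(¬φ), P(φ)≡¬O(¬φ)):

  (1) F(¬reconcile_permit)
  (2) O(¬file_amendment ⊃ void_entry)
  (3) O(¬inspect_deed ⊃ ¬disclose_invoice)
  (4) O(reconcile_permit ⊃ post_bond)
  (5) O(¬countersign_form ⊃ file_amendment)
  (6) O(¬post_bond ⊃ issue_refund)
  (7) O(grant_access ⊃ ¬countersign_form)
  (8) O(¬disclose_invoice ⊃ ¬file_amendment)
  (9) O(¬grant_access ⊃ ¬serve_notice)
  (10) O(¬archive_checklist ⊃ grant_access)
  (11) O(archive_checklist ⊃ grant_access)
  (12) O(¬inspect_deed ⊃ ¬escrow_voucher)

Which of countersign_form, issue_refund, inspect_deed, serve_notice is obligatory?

By case analysis on ¬archive_checklist: premise 10 gives O(¬archive_checklist ⊃ grant_access) and premise 11 gives O(archive_checklist ⊃ grant_access), so O(grant_access) either way.
With premise 7, O(grant_access ⊃ ¬countersign_form), the K-axiom yields O(¬countersign_form).
Premise 5 is O(¬countersign_form ⊃ file_amendment); since O(¬countersign_form), deontic closure gives O(file_amendment).
Premise 8, O(¬disclose_invoice ⊃ ¬file_amendment), contraposes to O(file_amendment ⊃ disclose_invoice); with O(file_amendment) we get O(disclose_invoice).
The contrapositive of premise 3 (O(¬inspect_deed ⊃ ¬disclose_invoice)) is O(disclose_invoice ⊃ inspect_deed), and O(disclose_invoice) is already established, so O(inspect_deed).
So O(inspect_deed) holds — inspect_deed is obligatory. None of the other listed options is made obligatory by any chain of premises.

inspect_deed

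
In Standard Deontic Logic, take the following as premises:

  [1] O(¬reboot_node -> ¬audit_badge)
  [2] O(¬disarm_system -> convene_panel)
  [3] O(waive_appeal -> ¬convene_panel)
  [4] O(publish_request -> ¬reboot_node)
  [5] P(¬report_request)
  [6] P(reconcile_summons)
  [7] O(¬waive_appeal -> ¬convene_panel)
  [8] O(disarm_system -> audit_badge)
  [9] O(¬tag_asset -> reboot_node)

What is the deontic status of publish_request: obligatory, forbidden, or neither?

Premises 3 and 7 are O(waive_appeal -> ¬convene_panel) and O(¬waive_appeal -> ¬convene_panel); every ideal world satisfies waive_appeal or ¬waive_appeal, so in either case ¬convene_panel holds — hence O(¬convene_panel).
Premise 2 is O(¬disarm_system -> convene_panel); contrapositively O(¬convene_panel -> disarm_system). Since O(¬convene_panel) holds, K gives O(disarm_system).
From O(disarm_system) and premise 8, O(disarm_system -> audit_badge), we obtain O(audit_badge).
Premise 1 is O(¬reboot_node -> ¬audit_badge); contrapositively O(audit_badge -> reboot_node). Since O(audit_badge) holds, K gives O(reboot_node).
Premise 4, O(publish_request -> ¬reboot_node), contraposes to O(reboot_node -> ¬publish_request); with O(reboot_node) we get O(¬publish_request).
Premises 5, 6, 9 do not contribute to this derivation.
Thus O(¬publish_request), which is F(publish_request): publish_request is forbidden.

Forbidden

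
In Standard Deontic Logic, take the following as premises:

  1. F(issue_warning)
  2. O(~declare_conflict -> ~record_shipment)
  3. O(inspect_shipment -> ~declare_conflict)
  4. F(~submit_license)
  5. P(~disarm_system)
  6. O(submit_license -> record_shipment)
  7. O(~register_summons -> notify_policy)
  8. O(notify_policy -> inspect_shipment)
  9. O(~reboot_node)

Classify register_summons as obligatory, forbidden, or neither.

Obligatory

Premise 4 is F(~submit_license), i.e. O(submit_license).
With premise 6, O(submit_license -> record_shipment), the K-axiom yields O(record_shipment).
Premise 2, O(~declare_conflict -> ~record_shipment), contraposes to O(record_shipment -> declare_conflict); with O(record_shipment) we get O(declare_conflict).
Premise 3, O(inspect_shipment -> ~declare_conflict), contraposes to O(declare_conflict -> ~inspect_shipment); with O(declare_conflict) we get O(~inspect_shipment).
Premise 8, O(notify_policy -> inspect_shipment), contraposes to O(~inspect_shipment -> ~notify_policy); with O(~inspect_shipment) we get O(~notify_policy).
Premise 7 is O(~register_summons -> notify_policy); contrapositively O(~notify_policy -> register_summons). Since O(~notify_policy) holds, K gives O(register_summons).
Premises 1, 5, 9 do not contribute to this derivation.
Hence register_summons is obligatory.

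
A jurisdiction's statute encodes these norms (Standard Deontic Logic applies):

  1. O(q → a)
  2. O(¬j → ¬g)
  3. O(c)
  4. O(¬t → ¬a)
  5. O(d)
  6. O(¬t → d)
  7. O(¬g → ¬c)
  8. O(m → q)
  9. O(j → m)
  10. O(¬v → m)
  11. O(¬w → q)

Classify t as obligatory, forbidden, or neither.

Obligatory

Premise 3 states O(c) outright.
Premise 7, O(¬g → ¬c), contraposes to O(c → g); with O(c) we get O(g).
Premise 2 is O(¬j → ¬g); contrapositively O(g → j). Since O(g) holds, K gives O(j).
From O(j) and premise 9, O(j → m), we obtain O(m).
Premise 8 is O(m → q); since O(m), deontic closure gives O(q).
From O(q) and premise 1, O(q → a), we obtain O(a).
Premise 4, O(¬t → ¬a), contraposes to O(a → t); with O(a) we get O(t).
Premises 5, 6, 10, 11 do not contribute to this derivation.
Hence t is obligatory.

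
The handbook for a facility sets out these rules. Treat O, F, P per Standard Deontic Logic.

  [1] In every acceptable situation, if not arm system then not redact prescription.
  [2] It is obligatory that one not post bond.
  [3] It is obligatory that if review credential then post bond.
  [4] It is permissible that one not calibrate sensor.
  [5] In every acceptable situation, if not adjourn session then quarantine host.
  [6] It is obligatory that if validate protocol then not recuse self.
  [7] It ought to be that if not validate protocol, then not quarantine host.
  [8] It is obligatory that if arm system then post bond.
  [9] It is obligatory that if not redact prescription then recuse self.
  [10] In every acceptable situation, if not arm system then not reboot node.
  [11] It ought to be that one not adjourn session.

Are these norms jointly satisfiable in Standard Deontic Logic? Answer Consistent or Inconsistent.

Premise 11 gives O(¬adjourn_session).
With premise 5, O(¬adjourn_session → quarantine_host), the K-axiom yields O(quarantine_host).
The contrapositive of premise 7 (O(¬validate_protocol → ¬quarantine_host)) is O(quarantine_host → validate_protocol), and O(quarantine_host) is already established, so O(validate_protocol).
With premise 6, O(validate_protocol → ¬recuse_self), the K-axiom yields O(¬recuse_self).
Premise 9, O(¬redact_prescription → recuse_self), contraposes to O(¬recuse_self → redact_prescription); with O(¬recuse_self) we get O(redact_prescription).
Premise 1, O(¬arm_system → ¬redact_prescription), contraposes to O(redact_prescription → arm_system); with O(redact_prescription) we get O(arm_system).
Premise 8 is O(arm_system → post_bond); since O(arm_system), deontic closure gives O(post_bond).
Yet premise 2 states O(¬post_bond).
We now have both O(post_bond) and O(¬post_bond) — post_bond is simultaneously obligatory and forbidden, violating the D-axiom.

Inconsistent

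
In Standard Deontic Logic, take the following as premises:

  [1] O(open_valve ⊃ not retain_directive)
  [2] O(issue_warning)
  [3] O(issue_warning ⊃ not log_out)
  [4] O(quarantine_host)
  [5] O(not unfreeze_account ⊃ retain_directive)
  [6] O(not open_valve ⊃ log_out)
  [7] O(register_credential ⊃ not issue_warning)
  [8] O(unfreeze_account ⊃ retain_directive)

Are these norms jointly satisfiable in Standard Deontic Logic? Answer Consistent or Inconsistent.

Premises 8 and 5 are O(unfreeze_account ⊃ retain_directive) and O(not unfreeze_account ⊃ retain_directive); every ideal world satisfies unfreeze_account or not unfreeze_account, so in either case retain_directive holds — hence O(retain_directive).
The contrapositive of premise 1 (O(open_valve ⊃ not retain_directive)) is O(retain_directive ⊃ not open_valve), and O(retain_directive) is already established, so O(not open_valve).
With premise 6, O(not open_valve ⊃ log_out), the K-axiom yields O(log_out).
Premise 3 is O(issue_warning ⊃ not log_out); contrapositively O(log_out ⊃ not issue_warning). Since O(log_out) holds, K gives O(not issue_warning).
But premise 2 directly asserts O(issue_warning).
We now have both O(not issue_warning) and O(issue_warning) — issue_warning is simultaneously obligatory and forbidden, violating the D-axiom.

Inconsistent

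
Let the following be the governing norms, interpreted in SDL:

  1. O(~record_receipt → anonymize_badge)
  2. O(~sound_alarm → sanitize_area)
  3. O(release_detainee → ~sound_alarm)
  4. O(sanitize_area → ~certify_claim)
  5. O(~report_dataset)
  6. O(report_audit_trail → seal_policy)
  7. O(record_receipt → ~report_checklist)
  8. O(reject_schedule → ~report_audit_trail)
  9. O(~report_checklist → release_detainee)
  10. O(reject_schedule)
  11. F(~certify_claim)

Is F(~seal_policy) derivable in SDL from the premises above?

No

Premise 6 is O(report_audit_trail → seal_policy), but O(report_audit_trail) is not derivable from the premises, so it does not yield O(seal_policy).
No other premise forces O(seal_policy). An ideal world satisfying every premise can still have ~seal_policy true, so F(~seal_policy) is not derivable.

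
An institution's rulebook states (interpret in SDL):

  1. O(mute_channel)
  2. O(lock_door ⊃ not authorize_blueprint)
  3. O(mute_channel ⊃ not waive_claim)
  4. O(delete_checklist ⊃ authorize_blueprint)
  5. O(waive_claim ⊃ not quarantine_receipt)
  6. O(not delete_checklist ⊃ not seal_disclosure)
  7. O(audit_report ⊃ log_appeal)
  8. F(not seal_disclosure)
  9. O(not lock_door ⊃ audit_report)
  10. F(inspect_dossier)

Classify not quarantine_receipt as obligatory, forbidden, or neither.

Premise 5 is O(waive_claim ⊃ not quarantine_receipt), but O(waive_claim) is not derivable from the premises, so it does not yield O(not quarantine_receipt).
No premise or chain of K-axiom applications forces O(not quarantine_receipt), and none forces O(quarantine_receipt). So not quarantine_receipt is neither obligatory nor forbidden under these norms.

Neither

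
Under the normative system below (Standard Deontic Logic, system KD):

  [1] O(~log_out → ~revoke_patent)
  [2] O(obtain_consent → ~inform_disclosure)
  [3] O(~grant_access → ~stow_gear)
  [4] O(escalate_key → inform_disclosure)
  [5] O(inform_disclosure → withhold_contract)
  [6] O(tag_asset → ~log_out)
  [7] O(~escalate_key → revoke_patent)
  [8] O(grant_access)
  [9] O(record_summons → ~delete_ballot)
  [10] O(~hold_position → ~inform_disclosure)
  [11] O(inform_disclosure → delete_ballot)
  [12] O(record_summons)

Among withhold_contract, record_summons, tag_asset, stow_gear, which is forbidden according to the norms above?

Premise 12 gives O(record_summons).
With premise 9, O(record_summons → ~delete_ballot), the K-axiom yields O(~delete_ballot).
Premise 11, O(inform_disclosure → delete_ballot), contraposes to O(~delete_ballot → ~inform_disclosure); with O(~delete_ballot) we get O(~inform_disclosure).
Premise 4, O(escalate_key → inform_disclosure), contraposes to O(~inform_disclosure → ~escalate_key); with O(~inform_disclosure) we get O(~escalate_key).
Premise 7 is O(~escalate_key → revoke_patent); since O(~escalate_key), deontic closure gives O(revoke_patent).
Premise 1 is O(~log_out → ~revoke_patent); contrapositively O(revoke_patent → log_out). Since O(revoke_patent) holds, K gives O(log_out).
The contrapositive of premise 6 (O(tag_asset → ~log_out)) is O(log_out → ~tag_asset), and O(log_out) is already established, so O(~tag_asset).
So O(~tag_asset) holds, i.e. tag_asset is forbidden. None of the other listed options is forbidden under the premises.

tag_asset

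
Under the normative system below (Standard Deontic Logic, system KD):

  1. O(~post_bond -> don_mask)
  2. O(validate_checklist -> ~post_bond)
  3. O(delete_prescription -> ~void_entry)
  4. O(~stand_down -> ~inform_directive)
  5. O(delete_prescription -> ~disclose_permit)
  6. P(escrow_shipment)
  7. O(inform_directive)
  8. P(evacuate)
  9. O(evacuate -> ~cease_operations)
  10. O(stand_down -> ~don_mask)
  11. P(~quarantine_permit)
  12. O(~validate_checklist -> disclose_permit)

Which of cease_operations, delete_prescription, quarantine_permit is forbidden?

delete_prescription

From premise 7 we have O(inform_directive).
Premise 4, O(~stand_down -> ~inform_directive), contraposes to O(inform_directive -> stand_down); with O(inform_directive) we get O(stand_down).
With premise 10, O(stand_down -> ~don_mask), the K-axiom yields O(~don_mask).
Premise 1 is O(~post_bond -> don_mask); contrapositively O(~don_mask -> post_bond). Since O(~don_mask) holds, K gives O(post_bond).
Premise 2, O(validate_checklist -> ~post_bond), contraposes to O(post_bond -> ~validate_checklist); with O(post_bond) we get O(~validate_checklist).
With premise 12, O(~validate_checklist -> disclose_permit), the K-axiom yields O(disclose_permit).
Premise 5, O(delete_prescription -> ~disclose_permit), contraposes to O(disclose_permit -> ~delete_prescription); with O(disclose_permit) we get O(~delete_prescription).
So O(~delete_prescription) holds, i.e. delete_prescription is forbidden. None of the other listed options is forbidden under the premises.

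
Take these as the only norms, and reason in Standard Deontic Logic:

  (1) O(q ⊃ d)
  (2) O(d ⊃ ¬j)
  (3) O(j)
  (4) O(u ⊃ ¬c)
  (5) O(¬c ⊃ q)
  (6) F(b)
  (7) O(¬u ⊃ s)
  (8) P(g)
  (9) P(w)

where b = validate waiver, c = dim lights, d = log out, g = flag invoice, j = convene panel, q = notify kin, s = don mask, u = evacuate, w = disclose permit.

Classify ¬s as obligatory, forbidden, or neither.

Premise 3 gives O(j).
Premise 2, O(d ⊃ ¬j), contraposes to O(j ⊃ ¬d); with O(j) we get O(¬d).
Premise 1, O(q ⊃ d), contraposes to O(¬d ⊃ ¬q); with O(¬d) we get O(¬q).
Premise 5 is O(¬c ⊃ q); contrapositively O(¬q ⊃ c). Since O(¬q) holds, K gives O(c).
The contrapositive of premise 4 (O(u ⊃ ¬c)) is O(c ⊃ ¬u), and O(c) is already established, so O(¬u).
From O(¬u) and premise 7, O(¬u ⊃ s), we obtain O(s).
Premises 6, 8, 9 do not contribute to this derivation.
Thus O(s), which is F(¬s): ¬s is forbidden.

Forbidden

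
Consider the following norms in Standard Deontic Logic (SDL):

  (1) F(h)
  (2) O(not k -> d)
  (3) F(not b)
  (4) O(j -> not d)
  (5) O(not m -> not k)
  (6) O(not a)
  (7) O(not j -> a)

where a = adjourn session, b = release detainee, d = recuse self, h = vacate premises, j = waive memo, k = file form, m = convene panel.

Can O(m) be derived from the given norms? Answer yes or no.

From premise 6 we have O(not a).
Premise 7, O(not j -> a), contraposes to O(not a -> j); with O(not a) we get O(j).
With premise 4, O(j -> not d), the K-axiom yields O(not d).
Premise 2, O(not k -> d), contraposes to O(not d -> k); with O(not d) we get O(k).
Premise 5 is O(not m -> not k); contrapositively O(k -> m). Since O(k) holds, K gives O(m).
Premises 1, 3 do not contribute to this derivation.
So O(m) follows.

Yes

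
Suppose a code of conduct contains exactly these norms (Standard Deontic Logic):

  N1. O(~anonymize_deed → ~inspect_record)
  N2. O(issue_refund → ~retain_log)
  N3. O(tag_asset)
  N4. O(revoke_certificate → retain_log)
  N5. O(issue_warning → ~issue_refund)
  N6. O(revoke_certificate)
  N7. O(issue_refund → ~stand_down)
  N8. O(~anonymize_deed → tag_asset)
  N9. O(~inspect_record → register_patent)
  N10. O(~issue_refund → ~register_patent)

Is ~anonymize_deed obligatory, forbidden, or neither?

Premise 6 gives O(revoke_certificate).
From O(revoke_certificate) and premise 4, O(revoke_certificate → retain_log), we obtain O(retain_log).
Premise 2, O(issue_refund → ~retain_log), contraposes to O(retain_log → ~issue_refund); with O(retain_log) we get O(~issue_refund).
Applying K to premise 10 (O(~issue_refund → ~register_patent)) and O(~issue_refund) yields O(~register_patent).
Premise 9, O(~inspect_record → register_patent), contraposes to O(~register_patent → inspect_record); with O(~register_patent) we get O(inspect_record).
Premise 1 is O(~anonymize_deed → ~inspect_record); contrapositively O(inspect_record → anonymize_deed). Since O(inspect_record) holds, K gives O(anonymize_deed).
Premises 3, 5, 7, 8 do not contribute to this derivation.
Thus O(anonymize_deed), which is F(~anonymize_deed): ~anonymize_deed is forbidden.

Forbidden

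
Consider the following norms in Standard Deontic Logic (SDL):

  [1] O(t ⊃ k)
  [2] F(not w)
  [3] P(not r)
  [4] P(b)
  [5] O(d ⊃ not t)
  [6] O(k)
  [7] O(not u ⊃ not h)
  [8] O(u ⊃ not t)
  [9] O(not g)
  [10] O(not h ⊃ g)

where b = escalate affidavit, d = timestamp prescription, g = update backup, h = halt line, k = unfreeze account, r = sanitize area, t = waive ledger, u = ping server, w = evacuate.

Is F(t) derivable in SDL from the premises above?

Yes

Premise 9 gives O(not g).
Premise 10, O(not h ⊃ g), contraposes to O(not g ⊃ h); with O(not g) we get O(h).
Premise 7 is O(not u ⊃ not h); contrapositively O(h ⊃ u). Since O(h) holds, K gives O(u).
Premise 8 is O(u ⊃ not t); since O(u), deontic closure gives O(not t).
Premises 1, 2, 3, 4, 5, 6 do not contribute to this derivation.
So O(not t) holds, i.e. F(t). The claim follows.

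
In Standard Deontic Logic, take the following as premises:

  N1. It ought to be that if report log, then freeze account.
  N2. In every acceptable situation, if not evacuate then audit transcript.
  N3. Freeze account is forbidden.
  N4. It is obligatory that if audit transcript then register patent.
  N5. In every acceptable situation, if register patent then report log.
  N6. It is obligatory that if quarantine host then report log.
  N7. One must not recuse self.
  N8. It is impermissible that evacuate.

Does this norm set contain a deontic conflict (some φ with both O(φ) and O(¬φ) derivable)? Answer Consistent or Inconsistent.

Premise 8 is F(evacuate), i.e. O(¬evacuate).
With premise 2, O(¬evacuate → audit_transcript), the K-axiom yields O(audit_transcript).
Applying K to premise 4 (O(audit_transcript → register_patent)) and O(audit_transcript) yields O(register_patent).
Applying K to premise 5 (O(register_patent → report_log)) and O(register_patent) yields O(report_log).
With premise 1, O(report_log → freeze_account), the K-axiom yields O(freeze_account).
However, F(freeze_account) at premise 3 amounts to O(¬freeze_account).
We now have both O(freeze_account) and O(¬freeze_account) — freeze_account is simultaneously obligatory and forbidden, violating the D-axiom.

Inconsistent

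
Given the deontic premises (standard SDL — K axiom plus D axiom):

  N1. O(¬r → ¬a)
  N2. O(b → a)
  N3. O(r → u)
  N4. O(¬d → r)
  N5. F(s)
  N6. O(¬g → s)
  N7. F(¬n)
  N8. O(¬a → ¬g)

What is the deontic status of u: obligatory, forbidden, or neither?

Premise 5 is F(s), i.e. O(¬s).
Premise 6 is O(¬g → s); contrapositively O(¬s → g). Since O(¬s) holds, K gives O(g).
The contrapositive of premise 8 (O(¬a → ¬g)) is O(g → a), and O(g) is already established, so O(a).
The contrapositive of premise 1 (O(¬r → ¬a)) is O(a → r), and O(a) is already established, so O(r).
From O(r) and premise 3, O(r → u), we obtain O(u).
Premises 2, 4, 7 do not contribute to this derivation.
Hence u is obligatory.

Obligatory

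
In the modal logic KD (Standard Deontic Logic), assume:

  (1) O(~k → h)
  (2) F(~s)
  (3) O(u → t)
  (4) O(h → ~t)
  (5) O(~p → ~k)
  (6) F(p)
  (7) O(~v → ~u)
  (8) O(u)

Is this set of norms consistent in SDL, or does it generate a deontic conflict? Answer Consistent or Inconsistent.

Premise 6 is F(p), i.e. O(~p).
From O(~p) and premise 5, O(~p → ~k), we obtain O(~k).
With premise 1, O(~k → h), the K-axiom yields O(h).
Applying K to premise 4 (O(h → ~t)) and O(h) yields O(~t).
Premise 3 is O(u → t); contrapositively O(~t → ~u). Since O(~t) holds, K gives O(~u).
But premise 8 directly asserts O(u).
We now have both O(~u) and O(u) — u is simultaneously obligatory and forbidden, violating the D-axiom.

Inconsistent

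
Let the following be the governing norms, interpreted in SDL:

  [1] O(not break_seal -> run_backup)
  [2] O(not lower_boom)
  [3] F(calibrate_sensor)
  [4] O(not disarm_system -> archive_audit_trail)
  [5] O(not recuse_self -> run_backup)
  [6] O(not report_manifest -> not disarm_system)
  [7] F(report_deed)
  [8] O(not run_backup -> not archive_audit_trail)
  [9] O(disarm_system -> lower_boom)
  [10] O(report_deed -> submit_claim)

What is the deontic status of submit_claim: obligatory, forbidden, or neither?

Premise 10 is O(report_deed -> submit_claim), but O(report_deed) is not derivable from the premises, so it does not yield O(submit_claim).
No premise or chain of K-axiom applications forces O(submit_claim), and none forces O(not submit_claim). So submit_claim is neither obligatory nor forbidden under these norms.

Neither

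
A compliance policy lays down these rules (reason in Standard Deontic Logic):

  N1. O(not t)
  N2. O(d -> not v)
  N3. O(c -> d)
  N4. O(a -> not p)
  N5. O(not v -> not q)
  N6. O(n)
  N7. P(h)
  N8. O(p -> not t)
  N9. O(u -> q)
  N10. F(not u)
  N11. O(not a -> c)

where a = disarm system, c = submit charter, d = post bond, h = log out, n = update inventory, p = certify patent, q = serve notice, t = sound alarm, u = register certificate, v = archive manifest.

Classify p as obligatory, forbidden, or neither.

Premise 10, F(not u), is equivalent to O(u).
From O(u) and premise 9, O(u -> q), we obtain O(q).
The contrapositive of premise 5 (O(not v -> not q)) is O(q -> v), and O(q) is already established, so O(v).
Premise 2, O(d -> not v), contraposes to O(v -> not d); with O(v) we get O(not d).
Premise 3 is O(c -> d); contrapositively O(not d -> not c). Since O(not d) holds, K gives O(not c).
Premise 11, O(not a -> c), contraposes to O(not c -> a); with O(not c) we get O(a).
From O(a) and premise 4, O(a -> not p), we obtain O(not p).
Premises 1, 6, 7, 8 do not contribute to this derivation.
Thus O(not p), which is F(p): p is forbidden.

Forbidden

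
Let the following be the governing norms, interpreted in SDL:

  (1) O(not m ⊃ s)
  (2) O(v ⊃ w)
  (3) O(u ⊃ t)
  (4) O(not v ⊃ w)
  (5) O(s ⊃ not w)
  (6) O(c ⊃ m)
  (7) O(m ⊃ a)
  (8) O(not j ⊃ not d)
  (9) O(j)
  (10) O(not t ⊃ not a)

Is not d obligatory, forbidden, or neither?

Premise 8 is O(not j ⊃ not d), but O(not j) is not derivable from the premises, so it does not yield O(not d).
No premise or chain of K-axiom applications forces O(not d), and none forces O(d). So not d is neither obligatory nor forbidden under these norms.

Neither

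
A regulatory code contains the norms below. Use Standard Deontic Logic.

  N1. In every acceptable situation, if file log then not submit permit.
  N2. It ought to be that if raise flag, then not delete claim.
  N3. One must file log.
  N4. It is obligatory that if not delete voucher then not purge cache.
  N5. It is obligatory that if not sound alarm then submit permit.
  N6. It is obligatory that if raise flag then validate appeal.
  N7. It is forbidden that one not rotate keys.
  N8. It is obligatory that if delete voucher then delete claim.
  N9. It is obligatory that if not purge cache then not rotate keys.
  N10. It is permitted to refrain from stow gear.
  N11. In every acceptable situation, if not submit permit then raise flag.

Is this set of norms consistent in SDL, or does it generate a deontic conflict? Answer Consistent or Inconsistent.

Premise 7 is F(¬rotate_keys), i.e. O(rotate_keys).
Premise 9, O(¬purge_cache → ¬rotate_keys), contraposes to O(rotate_keys → purge_cache); with O(rotate_keys) we get O(purge_cache).
Premise 4 is O(¬delete_voucher → ¬purge_cache); contrapositively O(purge_cache → delete_voucher). Since O(purge_cache) holds, K gives O(delete_voucher).
Applying K to premise 8 (O(delete_voucher → delete_claim)) and O(delete_voucher) yields O(delete_claim).
Premise 2, O(raise_flag → ¬delete_claim), contraposes to O(delete_claim → ¬raise_flag); with O(delete_claim) we get O(¬raise_flag).
Premise 11 is O(¬submit_permit → raise_flag); contrapositively O(¬raise_flag → submit_permit). Since O(¬raise_flag) holds, K gives O(submit_permit).
The contrapositive of premise 1 (O(file_log → ¬submit_permit)) is O(submit_permit → ¬file_log), and O(submit_permit) is already established, so O(¬file_log).
However, premise 3 gives O(file_log).
We now have both O(¬file_log) and O(file_log) — file_log is simultaneously obligatory and forbidden, violating the D-axiom.

Inconsistent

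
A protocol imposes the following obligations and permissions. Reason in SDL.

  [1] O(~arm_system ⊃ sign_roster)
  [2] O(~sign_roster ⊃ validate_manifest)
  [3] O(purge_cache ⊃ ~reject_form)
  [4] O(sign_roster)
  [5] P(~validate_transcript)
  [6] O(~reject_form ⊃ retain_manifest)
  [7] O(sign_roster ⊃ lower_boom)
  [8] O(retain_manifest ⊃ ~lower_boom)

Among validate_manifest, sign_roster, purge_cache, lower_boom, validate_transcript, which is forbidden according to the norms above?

Premise 4 gives O(sign_roster).
Applying K to premise 7 (O(sign_roster ⊃ lower_boom)) and O(sign_roster) yields O(lower_boom).
Premise 8 is O(retain_manifest ⊃ ~lower_boom); contrapositively O(lower_boom ⊃ ~retain_manifest). Since O(lower_boom) holds, K gives O(~retain_manifest).
Premise 6 is O(~reject_form ⊃ retain_manifest); contrapositively O(~retain_manifest ⊃ reject_form). Since O(~retain_manifest) holds, K gives O(reject_form).
Premise 3, O(purge_cache ⊃ ~reject_form), contraposes to O(reject_form ⊃ ~purge_cache); with O(reject_form) we get O(~purge_cache).
So O(~purge_cache) holds, i.e. purge_cache is forbidden. None of the other listed options is forbidden under the premises.

purge_cache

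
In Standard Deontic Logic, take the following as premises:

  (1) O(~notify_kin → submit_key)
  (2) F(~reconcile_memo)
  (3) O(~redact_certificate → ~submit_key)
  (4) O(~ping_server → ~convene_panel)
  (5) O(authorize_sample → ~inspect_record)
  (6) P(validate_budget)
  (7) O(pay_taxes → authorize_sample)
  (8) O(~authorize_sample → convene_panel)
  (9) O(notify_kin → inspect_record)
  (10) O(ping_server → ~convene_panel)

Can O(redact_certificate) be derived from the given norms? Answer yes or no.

Yes

Premises 4 and 10 cover both cases: O(~ping_server → ~convene_panel) and O(ping_server → ~convene_panel). Since ~ping_server ∨ ping_server is a tautology, O(~convene_panel) follows.
Premise 8 is O(~authorize_sample → convene_panel); contrapositively O(~convene_panel → authorize_sample). Since O(~convene_panel) holds, K gives O(authorize_sample).
From O(authorize_sample) and premise 5, O(authorize_sample → ~inspect_record), we obtain O(~inspect_record).
Premise 9, O(notify_kin → inspect_record), contraposes to O(~inspect_record → ~notify_kin); with O(~inspect_record) we get O(~notify_kin).
Premise 1 is O(~notify_kin → submit_key); since O(~notify_kin), deontic closure gives O(submit_key).
Premise 3, O(~redact_certificate → ~submit_key), contraposes to O(submit_key → redact_certificate); with O(submit_key) we get O(redact_certificate).
Premises 2, 6, 7 do not contribute to this derivation.
So O(redact_certificate) follows.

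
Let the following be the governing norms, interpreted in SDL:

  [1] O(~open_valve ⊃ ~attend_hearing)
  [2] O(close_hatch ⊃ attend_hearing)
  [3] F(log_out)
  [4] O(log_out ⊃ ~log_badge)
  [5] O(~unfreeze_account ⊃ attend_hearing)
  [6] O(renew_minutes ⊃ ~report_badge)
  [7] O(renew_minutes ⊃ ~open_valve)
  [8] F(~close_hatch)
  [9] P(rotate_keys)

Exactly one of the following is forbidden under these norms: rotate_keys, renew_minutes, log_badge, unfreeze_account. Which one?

F(~close_hatch) at premise 8 means O(close_hatch).
With premise 2, O(close_hatch ⊃ attend_hearing), the K-axiom yields O(attend_hearing).
Premise 1, O(~open_valve ⊃ ~attend_hearing), contraposes to O(attend_hearing ⊃ open_valve); with O(attend_hearing) we get O(open_valve).
Premise 7, O(renew_minutes ⊃ ~open_valve), contraposes to O(open_valve ⊃ ~renew_minutes); with O(open_valve) we get O(~renew_minutes).
So O(~renew_minutes) holds, i.e. renew_minutes is forbidden. None of the other listed options is forbidden under the premises.

renew_minutes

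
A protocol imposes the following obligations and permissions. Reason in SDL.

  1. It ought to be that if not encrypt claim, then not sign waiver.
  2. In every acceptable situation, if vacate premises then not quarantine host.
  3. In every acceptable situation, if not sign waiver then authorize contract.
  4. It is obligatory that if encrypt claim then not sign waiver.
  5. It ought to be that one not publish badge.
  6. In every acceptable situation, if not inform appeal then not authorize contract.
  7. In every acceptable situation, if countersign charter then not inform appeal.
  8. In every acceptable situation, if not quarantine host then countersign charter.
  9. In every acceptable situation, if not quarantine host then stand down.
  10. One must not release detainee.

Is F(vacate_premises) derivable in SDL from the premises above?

Yes

Premises 1 and 4 cover both cases: O(¬encrypt_claim → ¬sign_waiver) and O(encrypt_claim → ¬sign_waiver). Since ¬encrypt_claim ∨ encrypt_claim is a tautology, O(¬sign_waiver) follows.
Premise 3 is O(¬sign_waiver → authorize_contract); since O(¬sign_waiver), deontic closure gives O(authorize_contract).
The contrapositive of premise 6 (O(¬inform_appeal → ¬authorize_contract)) is O(authorize_contract → inform_appeal), and O(authorize_contract) is already established, so O(inform_appeal).
Premise 7, O(countersign_charter → ¬inform_appeal), contraposes to O(inform_appeal → ¬countersign_charter); with O(inform_appeal) we get O(¬countersign_charter).
Premise 8 is O(¬quarantine_host → countersign_charter); contrapositively O(¬countersign_charter → quarantine_host). Since O(¬countersign_charter) holds, K gives O(quarantine_host).
Premise 2, O(vacate_premises → ¬quarantine_host), contraposes to O(quarantine_host → ¬vacate_premises); with O(quarantine_host) we get O(¬vacate_premises).
Premises 5, 9, 10 do not contribute to this derivation.
So O(¬vacate_premises) holds, i.e. F(vacate_premises). The claim follows.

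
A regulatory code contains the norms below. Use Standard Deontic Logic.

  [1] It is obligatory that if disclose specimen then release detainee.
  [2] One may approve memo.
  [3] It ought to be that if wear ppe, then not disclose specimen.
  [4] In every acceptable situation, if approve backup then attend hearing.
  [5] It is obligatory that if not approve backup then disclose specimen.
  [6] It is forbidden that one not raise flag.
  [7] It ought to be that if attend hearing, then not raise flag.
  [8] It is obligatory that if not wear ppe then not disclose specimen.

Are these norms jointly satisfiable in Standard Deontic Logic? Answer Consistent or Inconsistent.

Inconsistent

By case analysis on ¬wear_ppe: premise 8 gives O(¬wear_ppe → ¬disclose_specimen) and premise 3 gives O(wear_ppe → ¬disclose_specimen), so O(¬disclose_specimen) either way.
The contrapositive of premise 5 (O(¬approve_backup → disclose_specimen)) is O(¬disclose_specimen → approve_backup), and O(¬disclose_specimen) is already established, so O(approve_backup).
From O(approve_backup) and premise 4, O(approve_backup → attend_hearing), we obtain O(attend_hearing).
From O(attend_hearing) and premise 7, O(attend_hearing → ¬raise_flag), we obtain O(¬raise_flag).
Yet premise 6 is F(¬raise_flag), i.e. O(raise_flag).
We now have both O(¬raise_flag) and O(raise_flag) — raise_flag is simultaneously obligatory and forbidden, violating the D-axiom.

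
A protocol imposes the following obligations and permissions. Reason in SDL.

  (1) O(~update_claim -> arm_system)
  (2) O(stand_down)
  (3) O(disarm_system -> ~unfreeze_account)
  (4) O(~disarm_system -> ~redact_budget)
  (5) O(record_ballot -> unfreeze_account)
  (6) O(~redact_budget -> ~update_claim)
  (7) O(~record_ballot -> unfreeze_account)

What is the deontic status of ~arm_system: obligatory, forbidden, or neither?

Forbidden

Premises 7 and 5 are O(~record_ballot -> unfreeze_account) and O(record_ballot -> unfreeze_account); every ideal world satisfies ~record_ballot or record_ballot, so in either case unfreeze_account holds — hence O(unfreeze_account).
Premise 3, O(disarm_system -> ~unfreeze_account), contraposes to O(unfreeze_account -> ~disarm_system); with O(unfreeze_account) we get O(~disarm_system).
Premise 4 is O(~disarm_system -> ~redact_budget); since O(~disarm_system), deontic closure gives O(~redact_budget).
With premise 6, O(~redact_budget -> ~update_claim), the K-axiom yields O(~update_claim).
Applying K to premise 1 (O(~update_claim -> arm_system)) and O(~update_claim) yields O(arm_system).
Premise 2 does not contribute to this derivation.
Thus O(arm_system), which is F(~arm_system): ~arm_system is forbidden.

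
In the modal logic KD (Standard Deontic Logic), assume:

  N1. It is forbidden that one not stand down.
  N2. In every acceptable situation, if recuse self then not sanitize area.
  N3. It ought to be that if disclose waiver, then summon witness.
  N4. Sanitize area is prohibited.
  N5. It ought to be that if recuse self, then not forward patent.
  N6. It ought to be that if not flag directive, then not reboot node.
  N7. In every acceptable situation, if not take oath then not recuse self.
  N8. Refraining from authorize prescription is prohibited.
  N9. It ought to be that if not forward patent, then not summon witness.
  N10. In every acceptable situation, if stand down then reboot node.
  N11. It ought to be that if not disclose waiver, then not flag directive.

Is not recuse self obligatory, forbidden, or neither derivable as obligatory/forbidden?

Premise 1 is F(¬stand_down), i.e. O(stand_down).
Applying K to premise 10 (O(stand_down → reboot_node)) and O(stand_down) yields O(reboot_node).
Premise 6, O(¬flag_directive → ¬reboot_node), contraposes to O(reboot_node → flag_directive); with O(reboot_node) we get O(flag_directive).
The contrapositive of premise 11 (O(¬disclose_waiver → ¬flag_directive)) is O(flag_directive → disclose_waiver), and O(flag_directive) is already established, so O(disclose_waiver).
Applying K to premise 3 (O(disclose_waiver → summon_witness)) and O(disclose_waiver) yields O(summon_witness).
Premise 9 is O(¬forward_patent → ¬summon_witness); contrapositively O(summon_witness → forward_patent). Since O(summon_witness) holds, K gives O(forward_patent).
The contrapositive of premise 5 (O(recuse_self → ¬forward_patent)) is O(forward_patent → ¬recuse_self), and O(forward_patent) is already established, so O(¬recuse_self).
Premises 2, 4, 7, 8 do not contribute to this derivation.
Hence ¬recuse_self is obligatory.

Obligatory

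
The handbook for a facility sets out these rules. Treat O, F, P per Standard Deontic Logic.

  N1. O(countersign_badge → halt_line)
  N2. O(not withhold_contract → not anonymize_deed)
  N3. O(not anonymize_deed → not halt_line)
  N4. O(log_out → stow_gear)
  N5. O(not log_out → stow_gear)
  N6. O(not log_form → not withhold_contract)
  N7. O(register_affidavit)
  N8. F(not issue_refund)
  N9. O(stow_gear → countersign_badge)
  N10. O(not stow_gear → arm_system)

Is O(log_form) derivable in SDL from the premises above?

By case analysis on log_out: premise 4 gives O(log_out → stow_gear) and premise 5 gives O(not log_out → stow_gear), so O(stow_gear) either way.
Premise 9 is O(stow_gear → countersign_badge); since O(stow_gear), deontic closure gives O(countersign_badge).
From O(countersign_badge) and premise 1, O(countersign_badge → halt_line), we obtain O(halt_line).
Premise 3, O(not anonymize_deed → not halt_line), contraposes to O(halt_line → anonymize_deed); with O(halt_line) we get O(anonymize_deed).
Premise 2, O(not withhold_contract → not anonymize_deed), contraposes to O(anonymize_deed → withhold_contract); with O(anonymize_deed) we get O(withhold_contract).
Premise 6 is O(not log_form → not withhold_contract); contrapositively O(withhold_contract → log_form). Since O(withhold_contract) holds, K gives O(log_form).
Premises 7, 8, 10 do not contribute to this derivation.
So O(log_form) follows.

Yes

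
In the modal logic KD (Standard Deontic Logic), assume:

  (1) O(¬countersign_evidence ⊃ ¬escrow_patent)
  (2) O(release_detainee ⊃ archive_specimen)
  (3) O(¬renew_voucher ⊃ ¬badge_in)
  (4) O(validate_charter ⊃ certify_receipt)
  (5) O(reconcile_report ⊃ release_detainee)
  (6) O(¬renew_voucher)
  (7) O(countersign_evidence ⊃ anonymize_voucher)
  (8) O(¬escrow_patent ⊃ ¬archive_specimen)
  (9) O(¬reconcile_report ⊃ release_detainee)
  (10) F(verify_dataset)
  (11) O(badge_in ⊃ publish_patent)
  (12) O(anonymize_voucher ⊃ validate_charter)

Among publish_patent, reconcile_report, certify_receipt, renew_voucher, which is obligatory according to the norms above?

certify_receipt

Premises 5 and 9 cover both cases: O(reconcile_report ⊃ release_detainee) and O(¬reconcile_report ⊃ release_detainee). Since reconcile_report ∨ ¬reconcile_report is a tautology, O(release_detainee) follows.
With premise 2, O(release_detainee ⊃ archive_specimen), the K-axiom yields O(archive_specimen).
Premise 8, O(¬escrow_patent ⊃ ¬archive_specimen), contraposes to O(archive_specimen ⊃ escrow_patent); with O(archive_specimen) we get O(escrow_patent).
Premise 1 is O(¬countersign_evidence ⊃ ¬escrow_patent); contrapositively O(escrow_patent ⊃ countersign_evidence). Since O(escrow_patent) holds, K gives O(countersign_evidence).
Applying K to premise 7 (O(countersign_evidence ⊃ anonymize_voucher)) and O(countersign_evidence) yields O(anonymize_voucher).
From O(anonymize_voucher) and premise 12, O(anonymize_voucher ⊃ validate_charter), we obtain O(validate_charter).
With premise 4, O(validate_charter ⊃ certify_receipt), the K-axiom yields O(certify_receipt).
So O(certify_receipt) holds — certify_receipt is obligatory. None of the other listed options is made obligatory by any chain of premises.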